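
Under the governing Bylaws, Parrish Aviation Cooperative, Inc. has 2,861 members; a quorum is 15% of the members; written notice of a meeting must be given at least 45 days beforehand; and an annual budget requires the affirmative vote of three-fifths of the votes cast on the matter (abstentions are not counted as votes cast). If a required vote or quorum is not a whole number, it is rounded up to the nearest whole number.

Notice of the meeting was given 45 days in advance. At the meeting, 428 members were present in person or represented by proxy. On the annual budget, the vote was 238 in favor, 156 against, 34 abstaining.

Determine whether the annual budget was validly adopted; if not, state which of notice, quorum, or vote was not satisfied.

Notice: 45 days given; 45 required. Satisfied.
Quorum: 15% of 2,861 = 429.15, rounded up to 430; 428 present. Not satisfied.
Vote: requires three-fifths of the votes cast (428 − 34 abstaining = 394); 3/5 of 394 = 236.40, rounded up to 237, so 237 needed; 238 in favor. Satisfied.

Invalid — quorum requirement not satisfied.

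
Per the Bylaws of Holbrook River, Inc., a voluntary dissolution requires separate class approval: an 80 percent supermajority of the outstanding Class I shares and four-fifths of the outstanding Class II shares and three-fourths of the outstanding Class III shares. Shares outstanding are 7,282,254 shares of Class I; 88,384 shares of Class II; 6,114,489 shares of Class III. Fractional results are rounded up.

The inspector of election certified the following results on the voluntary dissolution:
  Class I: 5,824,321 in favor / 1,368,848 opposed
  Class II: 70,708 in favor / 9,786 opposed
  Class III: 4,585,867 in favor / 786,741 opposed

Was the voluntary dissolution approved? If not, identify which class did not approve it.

Not approved — the Class I shares did not give the required vote.

Class I: 4/5 of 7282254 = 5825803.20, rounded up to 5825804; 5,825,804 required, 5,824,321 in favor — not approved.
Class II: 4/5 of 88384 = 70707.20, rounded up to 70708; 70,708 required, 70,708 in favor — approved.
Class III: 3/4 of 6114489 = 4585866.75, rounded up to 4585867; 4,585,867 required, 4,585,867 in favor — approved.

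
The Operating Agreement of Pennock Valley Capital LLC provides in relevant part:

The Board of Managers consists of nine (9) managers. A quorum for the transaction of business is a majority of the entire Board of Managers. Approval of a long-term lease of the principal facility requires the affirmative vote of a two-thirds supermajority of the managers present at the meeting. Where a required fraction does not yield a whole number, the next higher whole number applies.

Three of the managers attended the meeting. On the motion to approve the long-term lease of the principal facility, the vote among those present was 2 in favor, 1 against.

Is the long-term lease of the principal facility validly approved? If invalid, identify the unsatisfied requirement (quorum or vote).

Quorum: 3 present; quorum is 5. Not satisfied.
Vote: the long-term lease of the principal facility requires two-thirds of the managers present (3). 2/3 of 3 = 2, so 2 affirmative votes are needed; 2 voted in favor. Satisfied. (Moot — without a quorum no business can be validly transacted.)

Invalid — quorum requirement not satisfied.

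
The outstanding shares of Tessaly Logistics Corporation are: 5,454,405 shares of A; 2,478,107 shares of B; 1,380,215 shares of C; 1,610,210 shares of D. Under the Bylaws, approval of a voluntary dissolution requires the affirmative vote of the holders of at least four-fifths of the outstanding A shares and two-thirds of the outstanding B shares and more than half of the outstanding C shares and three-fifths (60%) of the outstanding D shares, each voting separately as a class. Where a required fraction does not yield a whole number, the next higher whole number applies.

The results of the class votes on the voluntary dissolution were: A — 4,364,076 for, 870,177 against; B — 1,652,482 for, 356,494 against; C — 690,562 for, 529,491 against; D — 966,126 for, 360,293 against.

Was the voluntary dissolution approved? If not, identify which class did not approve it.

Approved — every class gave the required vote.

A: 4/5 of 5454405 = 4363524; 4,363,524 required, 4,364,076 in favor — approved.
B: 2/3 of 2478107 = 1652071.33, rounded up to 1652072; 1,652,072 required, 1,652,482 in favor — approved.
C: a majority of 1380215 is 690108; 690,108 required, 690,562 in favor — approved.
D: 3/5 of 1610210 = 966126; 966,126 required, 966,126 in favor — approved.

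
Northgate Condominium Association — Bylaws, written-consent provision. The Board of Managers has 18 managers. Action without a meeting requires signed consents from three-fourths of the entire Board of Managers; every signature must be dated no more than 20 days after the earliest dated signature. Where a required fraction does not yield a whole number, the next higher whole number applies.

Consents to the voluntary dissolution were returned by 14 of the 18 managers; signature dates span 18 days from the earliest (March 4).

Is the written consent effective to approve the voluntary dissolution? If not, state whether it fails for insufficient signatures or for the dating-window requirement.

Signatures required: three-fourths of 18 — 3/4 of 18 = 13.50, rounded up to 14, so 14 needed; 14 signed. Sufficient.
Dating window: the latest signature is 18 days after the earliest; the limit is 20 days. Within the window.

Effective — both the signature and dating-window requirements are satisfied.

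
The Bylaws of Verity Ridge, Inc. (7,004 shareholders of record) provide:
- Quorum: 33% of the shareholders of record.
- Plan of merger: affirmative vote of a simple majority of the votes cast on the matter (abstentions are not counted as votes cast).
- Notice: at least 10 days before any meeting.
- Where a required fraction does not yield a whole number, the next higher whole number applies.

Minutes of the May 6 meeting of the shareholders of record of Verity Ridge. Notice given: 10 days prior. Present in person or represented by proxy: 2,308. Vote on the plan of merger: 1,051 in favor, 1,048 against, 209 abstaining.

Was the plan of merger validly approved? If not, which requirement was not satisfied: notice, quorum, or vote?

Invalid — quorum requirement not satisfied.

Notice: 10 days given; 10 required. Satisfied.
Quorum: 33% of 7,004 = 2,311.32, rounded up to 2,312; 2,308 present. Not satisfied.
Vote: requires a majority of the votes cast (2,308 − 209 abstaining = 2,099); a majority of 2099 is 1050, so 1,050 needed; 1,051 in favor. Satisfied.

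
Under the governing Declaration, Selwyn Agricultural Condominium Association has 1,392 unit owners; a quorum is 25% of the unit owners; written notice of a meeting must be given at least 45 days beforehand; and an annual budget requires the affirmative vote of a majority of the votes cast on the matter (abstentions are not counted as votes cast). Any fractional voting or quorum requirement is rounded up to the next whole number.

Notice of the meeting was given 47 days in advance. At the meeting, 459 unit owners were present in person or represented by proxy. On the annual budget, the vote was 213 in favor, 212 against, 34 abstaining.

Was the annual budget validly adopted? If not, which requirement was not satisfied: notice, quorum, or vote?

Notice: 47 days given; 45 required. Satisfied.
Quorum: 25% of 1,392 = 348; 459 present. Satisfied.
Vote: requires a majority of the votes cast (459 − 34 abstaining = 425); a majority of 425 is 213, so 213 needed; 213 in favor. Satisfied.

Valid — all requirements satisfied.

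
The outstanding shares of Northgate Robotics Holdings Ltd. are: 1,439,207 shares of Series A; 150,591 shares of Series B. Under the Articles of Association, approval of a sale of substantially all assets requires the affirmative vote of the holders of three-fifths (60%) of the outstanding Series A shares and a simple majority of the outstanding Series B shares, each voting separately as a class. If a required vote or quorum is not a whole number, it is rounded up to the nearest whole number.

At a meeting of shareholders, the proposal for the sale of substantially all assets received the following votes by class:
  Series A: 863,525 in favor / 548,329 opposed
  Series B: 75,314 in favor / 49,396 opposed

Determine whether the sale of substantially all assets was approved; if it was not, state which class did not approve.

Series A: 3/5 of 1439207 = 863524.20, rounded up to 863525; 863,525 required, 863,525 in favor — approved.
Series B: a majority of 150591 is 75296; 75,296 required, 75,314 in favor — approved.

Approved — every class gave the required vote.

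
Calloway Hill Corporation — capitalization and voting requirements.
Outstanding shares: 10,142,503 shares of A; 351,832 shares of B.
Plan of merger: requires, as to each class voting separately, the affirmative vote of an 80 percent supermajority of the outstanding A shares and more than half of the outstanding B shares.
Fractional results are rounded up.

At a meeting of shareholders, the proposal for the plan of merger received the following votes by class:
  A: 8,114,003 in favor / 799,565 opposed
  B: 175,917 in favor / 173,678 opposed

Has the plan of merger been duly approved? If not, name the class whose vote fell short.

A: 4/5 of 10142503 = 8114002.40, rounded up to 8114003; 8,114,003 required, 8,114,003 in favor — approved.
B: a majority of 351832 is 175917; 175,917 required, 175,917 in favor — approved.

Approved — every class gave the required vote.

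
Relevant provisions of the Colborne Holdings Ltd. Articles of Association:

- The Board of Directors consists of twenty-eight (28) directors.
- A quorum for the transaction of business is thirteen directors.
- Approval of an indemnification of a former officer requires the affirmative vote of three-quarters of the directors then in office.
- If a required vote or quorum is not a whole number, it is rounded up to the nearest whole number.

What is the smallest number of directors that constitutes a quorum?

13

The quorum is fixed at 13.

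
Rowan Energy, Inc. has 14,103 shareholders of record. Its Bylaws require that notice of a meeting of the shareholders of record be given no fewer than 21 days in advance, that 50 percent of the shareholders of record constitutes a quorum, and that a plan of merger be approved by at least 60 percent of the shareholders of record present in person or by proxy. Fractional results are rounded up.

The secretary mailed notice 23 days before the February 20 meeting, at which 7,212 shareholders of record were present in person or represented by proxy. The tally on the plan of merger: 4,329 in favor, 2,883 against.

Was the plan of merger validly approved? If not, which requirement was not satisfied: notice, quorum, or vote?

Notice: 23 days given; 21 required. Satisfied.
Quorum: 50% of 14,103 = 7,051.50, rounded up to 7,052; 7,212 present. Satisfied.
Vote: requires three-fifths of those present (7,212); 3/5 of 7212 = 4327.20, rounded up to 4328, so 4,328 needed; 4,329 in favor. Satisfied.

Valid — all requirements satisfied.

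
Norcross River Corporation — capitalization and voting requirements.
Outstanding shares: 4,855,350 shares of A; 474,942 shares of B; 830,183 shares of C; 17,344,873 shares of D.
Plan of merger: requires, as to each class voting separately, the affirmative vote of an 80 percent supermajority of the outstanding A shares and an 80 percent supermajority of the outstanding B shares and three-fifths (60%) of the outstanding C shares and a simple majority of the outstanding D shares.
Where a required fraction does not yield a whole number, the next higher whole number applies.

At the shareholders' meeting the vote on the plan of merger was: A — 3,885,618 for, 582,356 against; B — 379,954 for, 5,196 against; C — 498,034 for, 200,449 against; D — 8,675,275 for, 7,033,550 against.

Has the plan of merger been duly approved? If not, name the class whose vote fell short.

Not approved — the C shares did not give the required vote.

A: 4/5 of 4855350 = 3884280; 3,884,280 required, 3,885,618 in favor — approved.
B: 4/5 of 474942 = 379953.60, rounded up to 379954; 379,954 required, 379,954 in favor — approved.
C: 3/5 of 830183 = 498109.80, rounded up to 498110; 498,110 required, 498,034 in favor — not approved.
D: a majority of 17344873 is 8672437; 8,672,437 required, 8,675,275 in favor — approved.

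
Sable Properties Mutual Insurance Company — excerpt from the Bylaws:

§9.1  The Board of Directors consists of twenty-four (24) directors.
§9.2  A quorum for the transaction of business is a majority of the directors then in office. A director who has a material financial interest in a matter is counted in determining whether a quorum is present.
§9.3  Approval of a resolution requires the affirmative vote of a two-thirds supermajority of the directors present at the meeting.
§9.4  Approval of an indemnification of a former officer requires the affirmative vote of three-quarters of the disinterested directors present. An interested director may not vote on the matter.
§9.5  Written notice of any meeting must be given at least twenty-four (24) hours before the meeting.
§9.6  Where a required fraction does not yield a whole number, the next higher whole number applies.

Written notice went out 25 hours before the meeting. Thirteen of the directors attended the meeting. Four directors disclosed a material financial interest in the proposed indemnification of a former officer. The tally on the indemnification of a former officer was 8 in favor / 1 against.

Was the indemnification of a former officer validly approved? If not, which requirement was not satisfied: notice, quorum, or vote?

Notice: 25 hours given; 24 required (25 ≥ 24). Satisfied.
Quorum: 13 present (interested directors count toward quorum); quorum is 13. Satisfied.
Vote: the indemnification of a former officer requires three-fourths of the disinterested directors present (13 − 4 = 9). 3/4 of 9 = 6.75, rounded up to 7, so 7 affirmative votes are needed; 8 voted in favor. Satisfied.

Valid — all requirements satisfied.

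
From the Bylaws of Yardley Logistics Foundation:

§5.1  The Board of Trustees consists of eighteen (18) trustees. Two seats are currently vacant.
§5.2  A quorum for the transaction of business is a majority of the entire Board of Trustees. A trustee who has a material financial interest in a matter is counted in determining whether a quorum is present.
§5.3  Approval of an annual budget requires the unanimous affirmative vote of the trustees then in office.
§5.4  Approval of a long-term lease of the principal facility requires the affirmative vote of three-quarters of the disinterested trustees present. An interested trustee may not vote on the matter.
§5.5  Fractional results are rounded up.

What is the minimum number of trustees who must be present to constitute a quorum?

10

A majority of 18 is 10.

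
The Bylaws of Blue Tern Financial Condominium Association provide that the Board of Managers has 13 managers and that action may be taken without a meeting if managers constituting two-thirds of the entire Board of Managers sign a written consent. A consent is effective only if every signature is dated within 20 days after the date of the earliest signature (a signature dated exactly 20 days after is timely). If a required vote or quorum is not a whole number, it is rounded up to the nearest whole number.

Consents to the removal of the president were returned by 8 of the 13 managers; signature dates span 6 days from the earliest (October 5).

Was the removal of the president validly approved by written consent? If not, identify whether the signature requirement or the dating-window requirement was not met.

Not effective — insufficient signatures.

Signatures required: two-thirds of 13 — 2/3 of 13 = 8.67, rounded up to 9, so 9 needed; 8 signed. Insufficient.
Dating window: the latest signature is 6 days after the earliest; the limit is 20 days. Within the window.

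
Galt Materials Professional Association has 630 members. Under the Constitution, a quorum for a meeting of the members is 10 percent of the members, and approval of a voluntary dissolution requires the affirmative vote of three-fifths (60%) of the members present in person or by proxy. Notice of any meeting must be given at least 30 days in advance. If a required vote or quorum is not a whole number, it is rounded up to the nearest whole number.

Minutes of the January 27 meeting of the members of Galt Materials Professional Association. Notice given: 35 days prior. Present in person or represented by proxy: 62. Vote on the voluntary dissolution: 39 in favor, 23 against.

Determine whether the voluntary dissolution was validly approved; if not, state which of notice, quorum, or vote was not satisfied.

Notice: 35 days given; 30 required. Satisfied.
Quorum: 10% of 630 = 63; 62 present. Not satisfied.
Vote: requires three-fifths of those present (62); 3/5 of 62 = 37.20, rounded up to 38, so 38 needed; 39 in favor. Satisfied.

Invalid — quorum requirement not satisfied.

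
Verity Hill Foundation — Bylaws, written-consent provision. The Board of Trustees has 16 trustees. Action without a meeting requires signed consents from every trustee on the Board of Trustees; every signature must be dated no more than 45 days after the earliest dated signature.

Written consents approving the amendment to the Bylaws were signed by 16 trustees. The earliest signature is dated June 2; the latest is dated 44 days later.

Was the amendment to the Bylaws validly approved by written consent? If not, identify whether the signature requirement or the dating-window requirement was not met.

Signatures required: the unanimous vote of 16 — unanimous means all 16, so 16 needed; 16 signed. Sufficient.
Dating window: the latest signature is 44 days after the earliest; the limit is 45 days. Within the window.

Effective — both the signature and dating-window requirements are satisfied.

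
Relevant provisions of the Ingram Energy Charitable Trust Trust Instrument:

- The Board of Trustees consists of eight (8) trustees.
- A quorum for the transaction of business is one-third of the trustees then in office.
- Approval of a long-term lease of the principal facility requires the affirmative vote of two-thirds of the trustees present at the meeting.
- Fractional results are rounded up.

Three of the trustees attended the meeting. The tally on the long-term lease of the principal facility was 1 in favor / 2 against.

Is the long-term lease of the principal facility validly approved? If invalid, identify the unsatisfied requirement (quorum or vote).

Invalid — vote requirement not satisfied.

Quorum: 3 present; quorum is 3. Satisfied.
Vote: the long-term lease of the principal facility requires two-thirds of the trustees present (3). 2/3 of 3 = 2, so 2 affirmative votes are needed; 1 voted in favor. Not satisfied.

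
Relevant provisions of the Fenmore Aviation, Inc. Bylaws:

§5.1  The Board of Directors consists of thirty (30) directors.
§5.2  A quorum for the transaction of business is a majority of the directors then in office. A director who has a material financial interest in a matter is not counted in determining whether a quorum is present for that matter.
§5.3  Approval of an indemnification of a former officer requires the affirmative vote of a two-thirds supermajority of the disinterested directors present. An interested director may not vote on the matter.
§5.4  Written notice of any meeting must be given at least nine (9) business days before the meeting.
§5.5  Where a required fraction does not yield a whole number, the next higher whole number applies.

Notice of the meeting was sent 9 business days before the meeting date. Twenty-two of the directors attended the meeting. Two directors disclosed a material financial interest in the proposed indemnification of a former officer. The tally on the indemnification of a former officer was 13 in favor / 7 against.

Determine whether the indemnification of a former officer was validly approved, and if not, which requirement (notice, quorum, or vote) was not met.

Invalid — vote requirement not satisfied.

Notice: 9 business days given; 9 required (9 ≥ 9). Satisfied.
Quorum: 22 present, but the 2 interested directors do not count, leaving 20. Quorum is 16. Satisfied.
Vote: the indemnification of a former officer requires two-thirds of the disinterested directors present (22 − 2 = 20). 2/3 of 20 = 13.33, rounded up to 14, so 14 affirmative votes are needed; 13 voted in favor. Not satisfied.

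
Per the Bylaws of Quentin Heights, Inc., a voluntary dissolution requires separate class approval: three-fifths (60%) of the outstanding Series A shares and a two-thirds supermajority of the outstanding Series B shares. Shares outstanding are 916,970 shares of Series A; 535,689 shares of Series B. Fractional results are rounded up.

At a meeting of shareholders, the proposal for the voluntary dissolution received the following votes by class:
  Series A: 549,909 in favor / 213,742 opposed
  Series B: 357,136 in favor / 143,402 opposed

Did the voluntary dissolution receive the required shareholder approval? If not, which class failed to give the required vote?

Not approved — the Series A shares did not give the required vote.

Series A: 3/5 of 916970 = 550182; 550,182 required, 549,909 in favor — not approved.
Series B: 2/3 of 535689 = 357126; 357,126 required, 357,136 in favor — approved.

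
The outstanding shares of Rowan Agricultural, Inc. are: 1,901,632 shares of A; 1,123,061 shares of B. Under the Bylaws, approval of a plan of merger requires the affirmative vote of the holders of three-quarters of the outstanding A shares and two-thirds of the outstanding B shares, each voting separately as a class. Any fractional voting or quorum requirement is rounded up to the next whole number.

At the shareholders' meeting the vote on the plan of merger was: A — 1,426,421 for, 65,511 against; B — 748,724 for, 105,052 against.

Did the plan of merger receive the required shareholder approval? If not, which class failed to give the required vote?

Approved — every class gave the required vote.

A: 3/4 of 1901632 = 1426224; 1,426,224 required, 1,426,421 in favor — approved.
B: 2/3 of 1123061 = 748707.33, rounded up to 748708; 748,708 required, 748,724 in favor — approved.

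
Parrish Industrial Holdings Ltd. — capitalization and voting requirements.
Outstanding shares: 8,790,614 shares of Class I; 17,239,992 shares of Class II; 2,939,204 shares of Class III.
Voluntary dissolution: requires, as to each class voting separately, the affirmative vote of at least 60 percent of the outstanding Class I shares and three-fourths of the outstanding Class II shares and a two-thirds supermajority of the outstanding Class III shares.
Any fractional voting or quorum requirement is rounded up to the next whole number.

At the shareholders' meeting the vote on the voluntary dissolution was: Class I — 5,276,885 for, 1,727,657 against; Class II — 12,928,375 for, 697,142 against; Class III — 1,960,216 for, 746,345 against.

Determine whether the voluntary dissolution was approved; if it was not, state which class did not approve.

Class I: 3/5 of 8790614 = 5274368.40, rounded up to 5274369; 5,274,369 required, 5,276,885 in favor — approved.
Class II: 3/4 of 17239992 = 12929994; 12,929,994 required, 12,928,375 in favor — not approved.
Class III: 2/3 of 2939204 = 1959469.33, rounded up to 1959470; 1,959,470 required, 1,960,216 in favor — approved.

Not approved — the Class II shares did not give the required vote.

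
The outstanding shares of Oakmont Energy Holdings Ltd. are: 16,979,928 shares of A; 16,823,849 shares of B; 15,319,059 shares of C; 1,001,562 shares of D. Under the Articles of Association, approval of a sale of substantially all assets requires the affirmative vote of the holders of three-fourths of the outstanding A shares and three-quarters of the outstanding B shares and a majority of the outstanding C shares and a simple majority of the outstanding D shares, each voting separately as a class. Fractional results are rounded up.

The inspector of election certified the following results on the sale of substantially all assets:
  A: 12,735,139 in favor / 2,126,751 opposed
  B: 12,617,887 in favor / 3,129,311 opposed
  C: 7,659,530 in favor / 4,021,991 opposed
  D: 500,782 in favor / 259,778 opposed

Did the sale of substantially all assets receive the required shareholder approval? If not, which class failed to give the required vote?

A: 3/4 of 16979928 = 12734946; 12,734,946 required, 12,735,139 in favor — approved.
B: 3/4 of 16823849 = 12617886.75, rounded up to 12617887; 12,617,887 required, 12,617,887 in favor — approved.
C: a majority of 15319059 is 7659530; 7,659,530 required, 7,659,530 in favor — approved.
D: a majority of 1001562 is 500782; 500,782 required, 500,782 in favor — approved.

Approved — every class gave the required vote.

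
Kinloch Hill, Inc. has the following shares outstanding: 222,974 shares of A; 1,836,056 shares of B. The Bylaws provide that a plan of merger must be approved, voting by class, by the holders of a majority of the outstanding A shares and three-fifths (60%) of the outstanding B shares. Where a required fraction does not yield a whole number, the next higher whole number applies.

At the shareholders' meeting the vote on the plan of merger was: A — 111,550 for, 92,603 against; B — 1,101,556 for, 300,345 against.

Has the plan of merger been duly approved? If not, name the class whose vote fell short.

A: a majority of 222974 is 111488; 111,488 required, 111,550 in favor — approved.
B: 3/5 of 1836056 = 1101633.60, rounded up to 1101634; 1,101,634 required, 1,101,556 in favor — not approved.

Not approved — the B shares did not give the required vote.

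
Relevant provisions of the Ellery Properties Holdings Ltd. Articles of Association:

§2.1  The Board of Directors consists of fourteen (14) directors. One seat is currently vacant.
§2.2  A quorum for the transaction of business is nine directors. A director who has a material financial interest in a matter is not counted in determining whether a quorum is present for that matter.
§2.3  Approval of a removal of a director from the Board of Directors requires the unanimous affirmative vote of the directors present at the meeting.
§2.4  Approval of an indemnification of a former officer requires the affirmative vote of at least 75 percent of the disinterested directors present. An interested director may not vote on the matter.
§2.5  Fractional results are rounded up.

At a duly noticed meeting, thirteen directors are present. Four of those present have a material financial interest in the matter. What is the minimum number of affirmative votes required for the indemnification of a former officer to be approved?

The indemnification of a former officer requires three-fourths of the disinterested directors present (13 − 4 = 9).
3/4 of 9 = 6.75, rounded up to 7.

7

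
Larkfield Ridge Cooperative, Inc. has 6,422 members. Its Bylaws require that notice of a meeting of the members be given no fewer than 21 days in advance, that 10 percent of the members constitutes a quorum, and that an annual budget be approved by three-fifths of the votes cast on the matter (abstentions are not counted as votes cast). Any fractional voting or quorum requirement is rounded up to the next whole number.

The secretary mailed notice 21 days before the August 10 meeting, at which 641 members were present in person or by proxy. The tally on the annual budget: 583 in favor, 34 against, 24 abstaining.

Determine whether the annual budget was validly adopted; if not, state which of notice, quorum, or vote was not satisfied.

Notice: 21 days given; 21 required. Satisfied.
Quorum: 10% of 6,422 = 642.20, rounded up to 643; 641 present. Not satisfied.
Vote: requires three-fifths of the votes cast (641 − 24 abstaining = 617); 3/5 of 617 = 370.20, rounded up to 371, so 371 needed; 583 in favor. Satisfied.

Invalid — quorum requirement not satisfied.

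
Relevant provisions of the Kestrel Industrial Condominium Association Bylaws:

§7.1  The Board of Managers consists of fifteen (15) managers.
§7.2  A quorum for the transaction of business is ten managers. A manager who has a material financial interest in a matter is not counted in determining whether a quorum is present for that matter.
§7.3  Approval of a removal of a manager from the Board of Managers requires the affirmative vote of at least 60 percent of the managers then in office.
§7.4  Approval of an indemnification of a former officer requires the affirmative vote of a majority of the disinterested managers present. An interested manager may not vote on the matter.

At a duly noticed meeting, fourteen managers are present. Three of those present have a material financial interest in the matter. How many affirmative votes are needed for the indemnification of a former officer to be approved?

The indemnification of a former officer requires a majority of the disinterested managers present (14 − 3 = 11).
A majority of 11 is 6.

6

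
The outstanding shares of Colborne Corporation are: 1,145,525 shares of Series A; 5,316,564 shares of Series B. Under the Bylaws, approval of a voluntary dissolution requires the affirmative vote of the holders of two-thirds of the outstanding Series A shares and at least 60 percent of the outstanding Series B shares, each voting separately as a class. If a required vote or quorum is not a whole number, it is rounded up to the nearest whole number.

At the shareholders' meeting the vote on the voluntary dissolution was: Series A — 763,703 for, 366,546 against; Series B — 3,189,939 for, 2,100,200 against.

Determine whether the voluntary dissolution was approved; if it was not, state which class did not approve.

Series A: 2/3 of 1145525 = 763683.33, rounded up to 763684; 763,684 required, 763,703 in favor — approved.
Series B: 3/5 of 5316564 = 3189938.40, rounded up to 3189939; 3,189,939 required, 3,189,939 in favor — approved.

Approved — every class gave the required vote.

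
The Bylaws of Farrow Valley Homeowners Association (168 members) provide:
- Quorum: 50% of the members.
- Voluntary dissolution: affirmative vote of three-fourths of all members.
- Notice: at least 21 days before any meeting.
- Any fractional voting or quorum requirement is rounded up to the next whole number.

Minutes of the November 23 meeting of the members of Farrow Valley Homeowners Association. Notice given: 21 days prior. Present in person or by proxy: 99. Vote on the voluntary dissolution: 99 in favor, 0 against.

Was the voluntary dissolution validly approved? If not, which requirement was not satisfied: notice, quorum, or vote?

Invalid — vote requirement not satisfied.

Notice: 21 days given; 21 required. Satisfied.
Quorum: 50% of 168 = 84; 99 present. Satisfied.
Vote: requires three-fourths of all members (168); 3/4 of 168 = 126, so 126 needed; 99 in favor. Not satisfied.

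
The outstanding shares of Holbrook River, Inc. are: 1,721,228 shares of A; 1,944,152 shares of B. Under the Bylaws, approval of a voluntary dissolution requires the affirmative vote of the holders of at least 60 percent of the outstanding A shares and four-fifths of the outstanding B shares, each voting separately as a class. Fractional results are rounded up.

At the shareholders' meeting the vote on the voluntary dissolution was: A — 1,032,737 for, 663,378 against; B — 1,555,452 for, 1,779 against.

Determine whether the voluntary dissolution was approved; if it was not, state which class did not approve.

A: 3/5 of 1721228 = 1032736.80, rounded up to 1032737; 1,032,737 required, 1,032,737 in favor — approved.
B: 4/5 of 1944152 = 1555321.60, rounded up to 1555322; 1,555,322 required, 1,555,452 in favor — approved.

Approved — every class gave the required vote.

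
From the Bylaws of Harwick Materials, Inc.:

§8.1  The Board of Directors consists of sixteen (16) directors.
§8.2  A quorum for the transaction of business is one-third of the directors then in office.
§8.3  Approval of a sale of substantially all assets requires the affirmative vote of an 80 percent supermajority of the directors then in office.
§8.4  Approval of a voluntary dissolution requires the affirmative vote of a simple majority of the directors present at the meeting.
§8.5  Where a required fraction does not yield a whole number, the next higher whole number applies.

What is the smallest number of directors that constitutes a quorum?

6

1/3 of 16 = 5.33, rounded up to 6.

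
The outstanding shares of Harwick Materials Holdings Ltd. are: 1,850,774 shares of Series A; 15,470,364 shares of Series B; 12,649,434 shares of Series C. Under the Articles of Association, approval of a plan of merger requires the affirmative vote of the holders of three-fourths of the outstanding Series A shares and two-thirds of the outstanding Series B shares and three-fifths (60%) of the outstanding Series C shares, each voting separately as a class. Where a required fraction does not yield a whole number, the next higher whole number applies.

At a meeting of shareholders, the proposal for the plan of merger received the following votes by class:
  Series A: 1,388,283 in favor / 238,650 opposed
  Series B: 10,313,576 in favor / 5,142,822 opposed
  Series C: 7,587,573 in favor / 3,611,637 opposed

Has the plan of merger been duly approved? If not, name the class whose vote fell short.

Series A: 3/4 of 1850774 = 1388080.50, rounded up to 1388081; 1,388,081 required, 1,388,283 in favor — approved.
Series B: 2/3 of 15470364 = 10313576; 10,313,576 required, 10,313,576 in favor — approved.
Series C: 3/5 of 12649434 = 7589660.40, rounded up to 7589661; 7,589,661 required, 7,587,573 in favor — not approved.

Not approved — the Series C shares did not give the required vote.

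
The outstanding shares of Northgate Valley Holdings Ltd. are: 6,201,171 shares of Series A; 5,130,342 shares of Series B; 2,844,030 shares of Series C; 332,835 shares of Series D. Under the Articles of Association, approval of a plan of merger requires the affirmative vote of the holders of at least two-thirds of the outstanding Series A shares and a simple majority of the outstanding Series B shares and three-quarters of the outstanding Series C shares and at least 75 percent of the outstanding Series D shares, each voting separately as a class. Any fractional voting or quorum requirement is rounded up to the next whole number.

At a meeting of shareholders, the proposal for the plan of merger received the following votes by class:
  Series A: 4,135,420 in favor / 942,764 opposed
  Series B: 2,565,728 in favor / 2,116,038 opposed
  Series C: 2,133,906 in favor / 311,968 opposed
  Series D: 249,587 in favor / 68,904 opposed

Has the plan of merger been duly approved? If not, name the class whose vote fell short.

Series A: 2/3 of 6201171 = 4134114; 4,134,114 required, 4,135,420 in favor — approved.
Series B: a majority of 5130342 is 2565172; 2,565,172 required, 2,565,728 in favor — approved.
Series C: 3/4 of 2844030 = 2133022.50, rounded up to 2133023; 2,133,023 required, 2,133,906 in favor — approved.
Series D: 3/4 of 332835 = 249626.25, rounded up to 249627; 249,627 required, 249,587 in favor — not approved.

Not approved — the Series D shares did not give the required vote.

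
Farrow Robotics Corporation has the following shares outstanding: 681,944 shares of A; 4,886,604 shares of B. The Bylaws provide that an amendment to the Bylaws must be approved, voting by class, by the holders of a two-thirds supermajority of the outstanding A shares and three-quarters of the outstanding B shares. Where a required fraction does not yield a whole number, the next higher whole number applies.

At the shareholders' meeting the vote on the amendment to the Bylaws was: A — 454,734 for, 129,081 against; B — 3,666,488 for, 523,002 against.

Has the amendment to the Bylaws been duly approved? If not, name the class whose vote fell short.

A: 2/3 of 681944 = 454629.33, rounded up to 454630; 454,630 required, 454,734 in favor — approved.
B: 3/4 of 4886604 = 3664953; 3,664,953 required, 3,666,488 in favor — approved.

Approved — every class gave the required vote.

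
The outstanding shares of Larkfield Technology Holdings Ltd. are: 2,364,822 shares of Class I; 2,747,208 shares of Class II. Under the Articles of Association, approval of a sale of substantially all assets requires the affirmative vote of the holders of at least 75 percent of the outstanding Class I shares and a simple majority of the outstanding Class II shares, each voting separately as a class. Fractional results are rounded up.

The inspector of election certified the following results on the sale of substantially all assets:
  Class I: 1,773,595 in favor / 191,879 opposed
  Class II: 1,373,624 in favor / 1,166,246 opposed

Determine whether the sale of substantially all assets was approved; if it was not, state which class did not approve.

Not approved — the Class I shares did not give the required vote.

Class I: 3/4 of 2364822 = 1773616.50, rounded up to 1773617; 1,773,617 required, 1,773,595 in favor — not approved.
Class II: a majority of 2747208 is 1373605; 1,373,605 required, 1,373,624 in favor — approved.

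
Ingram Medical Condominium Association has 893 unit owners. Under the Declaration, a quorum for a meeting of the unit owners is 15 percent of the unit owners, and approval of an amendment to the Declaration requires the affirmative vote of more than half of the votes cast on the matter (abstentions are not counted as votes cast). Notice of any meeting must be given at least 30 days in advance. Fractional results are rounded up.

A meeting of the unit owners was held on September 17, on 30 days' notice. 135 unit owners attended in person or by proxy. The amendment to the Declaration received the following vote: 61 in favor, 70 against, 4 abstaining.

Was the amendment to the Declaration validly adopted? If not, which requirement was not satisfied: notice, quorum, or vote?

Invalid — vote requirement not satisfied.

Notice: 30 days given; 30 required. Satisfied.
Quorum: 15% of 893 = 133.95, rounded up to 134; 135 present. Satisfied.
Vote: requires a majority of the votes cast (135 − 4 abstaining = 131); a majority of 131 is 66, so 66 needed; 61 in favor. Not satisfied.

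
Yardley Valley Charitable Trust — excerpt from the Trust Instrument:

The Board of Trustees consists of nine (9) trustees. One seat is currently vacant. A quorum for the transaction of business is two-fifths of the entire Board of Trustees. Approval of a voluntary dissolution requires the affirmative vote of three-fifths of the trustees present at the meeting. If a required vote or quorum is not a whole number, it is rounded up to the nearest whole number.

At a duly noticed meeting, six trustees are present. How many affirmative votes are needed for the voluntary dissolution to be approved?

4

The voluntary dissolution requires three-fifths of the trustees present (6).
3/5 of 6 = 3.60, rounded up to 4.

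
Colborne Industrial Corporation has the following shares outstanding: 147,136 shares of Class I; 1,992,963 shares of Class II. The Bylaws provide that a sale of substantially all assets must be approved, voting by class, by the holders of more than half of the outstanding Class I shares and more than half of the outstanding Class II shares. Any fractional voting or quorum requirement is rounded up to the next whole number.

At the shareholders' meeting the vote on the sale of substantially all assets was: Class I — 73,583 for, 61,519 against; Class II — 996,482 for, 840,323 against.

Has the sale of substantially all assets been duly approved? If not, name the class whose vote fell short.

Approved — every class gave the required vote.

Class I: a majority of 147136 is 73569; 73,569 required, 73,583 in favor — approved.
Class II: a majority of 1992963 is 996482; 996,482 required, 996,482 in favor — approved.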